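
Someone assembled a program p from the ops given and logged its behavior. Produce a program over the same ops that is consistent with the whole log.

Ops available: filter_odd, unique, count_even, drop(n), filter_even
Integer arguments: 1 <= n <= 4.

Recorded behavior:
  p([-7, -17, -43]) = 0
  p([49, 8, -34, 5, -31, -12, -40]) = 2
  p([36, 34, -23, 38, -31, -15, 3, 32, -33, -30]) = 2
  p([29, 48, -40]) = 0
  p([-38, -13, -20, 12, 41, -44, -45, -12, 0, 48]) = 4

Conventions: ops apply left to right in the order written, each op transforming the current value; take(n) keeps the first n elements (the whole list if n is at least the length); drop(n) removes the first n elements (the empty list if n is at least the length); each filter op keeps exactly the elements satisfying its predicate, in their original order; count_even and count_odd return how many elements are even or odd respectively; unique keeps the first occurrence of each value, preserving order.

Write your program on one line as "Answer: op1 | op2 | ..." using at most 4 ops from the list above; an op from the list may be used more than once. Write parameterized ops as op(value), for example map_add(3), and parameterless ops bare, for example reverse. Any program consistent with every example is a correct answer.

drop(3) | drop(2) | count_even

Check, running the answer program on each example:
  [-7, -17, -43] -> [] -> [] -> 0
  [49, 8, -34, 5, -31, -12, -40] -> [5, -31, -12, -40] -> [-12, -40] -> 2
  [36, 34, -23, 38, -31, -15, 3, 32, -33, -30] -> [38, -31, -15, 3, 32, -33, -30] -> [-15, 3, 32, -33, -30] -> 2
  [29, 48, -40] -> [] -> [] -> 0
  [-38, -13, -20, 12, 41, -44, -45, -12, 0, 48] -> [12, 41, -44, -45, -12, 0, 48] -> [-44, -45, -12, 0, 48] -> 4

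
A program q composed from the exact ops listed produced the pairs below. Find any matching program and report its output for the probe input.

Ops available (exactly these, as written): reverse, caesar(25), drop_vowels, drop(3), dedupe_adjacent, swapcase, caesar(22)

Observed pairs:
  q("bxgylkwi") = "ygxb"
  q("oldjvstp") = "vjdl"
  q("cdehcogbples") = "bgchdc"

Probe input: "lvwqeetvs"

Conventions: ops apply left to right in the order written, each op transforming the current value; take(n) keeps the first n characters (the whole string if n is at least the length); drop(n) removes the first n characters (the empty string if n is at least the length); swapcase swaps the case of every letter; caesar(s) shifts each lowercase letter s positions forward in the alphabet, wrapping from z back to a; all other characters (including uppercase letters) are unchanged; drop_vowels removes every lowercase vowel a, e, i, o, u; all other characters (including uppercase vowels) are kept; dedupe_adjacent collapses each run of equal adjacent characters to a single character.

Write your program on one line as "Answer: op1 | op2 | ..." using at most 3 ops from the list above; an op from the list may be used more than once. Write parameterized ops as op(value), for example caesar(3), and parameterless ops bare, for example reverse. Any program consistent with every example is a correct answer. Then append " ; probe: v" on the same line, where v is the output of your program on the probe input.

reverse | drop_vowels | drop(3) ; probe: "qwvl"

Check, running the answer program on each example:
  "bxgylkwi" -> "iwklygxb" -> "wklygxb" -> "ygxb"
  "oldjvstp" -> "ptsvjdlo" -> "ptsvjdl" -> "vjdl"
  "cdehcogbples" -> "selpbgochedc" -> "slpbgchdc" -> "bgchdc"
  probe: "lvwqeetvs" -> "svteeqwvl" -> "svtqwvl" -> "qwvl"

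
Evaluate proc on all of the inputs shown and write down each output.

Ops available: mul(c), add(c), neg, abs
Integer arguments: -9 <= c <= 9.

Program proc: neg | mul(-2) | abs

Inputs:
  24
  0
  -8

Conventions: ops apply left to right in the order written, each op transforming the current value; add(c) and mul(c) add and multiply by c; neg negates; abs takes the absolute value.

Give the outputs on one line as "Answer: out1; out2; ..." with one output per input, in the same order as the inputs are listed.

48; 0; 16

Execution, op by op:
  24 -> -24 -> 48 -> 48
  0 -> 0 -> 0 -> 0
  -8 -> 8 -> -16 -> 16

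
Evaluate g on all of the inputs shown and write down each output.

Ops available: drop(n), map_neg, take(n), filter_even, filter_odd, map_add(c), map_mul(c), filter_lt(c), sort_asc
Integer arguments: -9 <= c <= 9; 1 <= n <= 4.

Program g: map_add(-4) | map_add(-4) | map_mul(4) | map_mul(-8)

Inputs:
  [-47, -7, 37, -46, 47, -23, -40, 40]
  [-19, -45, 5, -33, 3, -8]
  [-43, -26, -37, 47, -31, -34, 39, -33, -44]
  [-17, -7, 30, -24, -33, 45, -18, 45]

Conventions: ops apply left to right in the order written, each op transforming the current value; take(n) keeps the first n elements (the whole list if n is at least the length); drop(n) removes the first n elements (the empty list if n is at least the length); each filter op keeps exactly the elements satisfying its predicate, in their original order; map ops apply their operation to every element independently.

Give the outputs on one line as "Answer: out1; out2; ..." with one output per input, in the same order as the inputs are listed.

[1760, 480, -928, 1728, -1248, 992, 1536, -1024]; [864, 1696, 96, 1312, 160, 512]; [1632, 1088, 1440, -1248, 1248, 1344, -992, 1312, 1664]; [800, 480, -704, 1024, 1312, -1184, 832, -1184]

Execution, op by op:
  [-47, -7, 37, -46, 47, -23, -40, 40] -> [-51, -11, 33, -50, 43, -27, -44, 36] -> [-55, -15, 29, -54, 39, -31, -48, 32] -> [-220, -60, 116, -216, 156, -124, -192, 128] -> [1760, 480, -928, 1728, -1248, 992, 1536, -1024]
  [-19, -45, 5, -33, 3, -8] -> [-23, -49, 1, -37, -1, -12] -> [-27, -53, -3, -41, -5, -16] -> [-108, -212, -12, -164, -20, -64] -> [864, 1696, 96, 1312, 160, 512]
  [-43, -26, -37, 47, -31, -34, 39, -33, -44] -> [-47, -30, -41, 43, -35, -38, 35, -37, -48] -> [-51, -34, -45, 39, -39, -42, 31, -41, -52] -> [-204, -136, -180, 156, -156, -168, 124, -164, -208] -> [1632, 1088, 1440, -1248, 1248, 1344, -992, 1312, 1664]
  [-17, -7, 30, -24, -33, 45, -18, 45] -> [-21, -11, 26, -28, -37, 41, -22, 41] -> [-25, -15, 22, -32, -41, 37, -26, 37] -> [-100, -60, 88, -128, -164, 148, -104, 148] -> [800, 480, -704, 1024, 1312, -1184, 832, -1184]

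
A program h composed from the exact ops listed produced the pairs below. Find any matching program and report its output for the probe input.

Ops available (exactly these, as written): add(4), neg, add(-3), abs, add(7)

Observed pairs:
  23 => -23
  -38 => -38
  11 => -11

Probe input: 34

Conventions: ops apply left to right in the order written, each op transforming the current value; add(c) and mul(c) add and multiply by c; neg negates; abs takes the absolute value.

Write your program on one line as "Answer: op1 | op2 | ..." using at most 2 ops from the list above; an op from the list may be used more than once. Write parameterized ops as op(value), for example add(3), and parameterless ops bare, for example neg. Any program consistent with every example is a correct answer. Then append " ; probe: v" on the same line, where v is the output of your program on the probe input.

abs | neg ; probe: -34

Check, running the answer program on each example:
  23 -> 23 -> -23
  -38 -> 38 -> -38
  11 -> 11 -> -11
  probe: 34 -> 34 -> -34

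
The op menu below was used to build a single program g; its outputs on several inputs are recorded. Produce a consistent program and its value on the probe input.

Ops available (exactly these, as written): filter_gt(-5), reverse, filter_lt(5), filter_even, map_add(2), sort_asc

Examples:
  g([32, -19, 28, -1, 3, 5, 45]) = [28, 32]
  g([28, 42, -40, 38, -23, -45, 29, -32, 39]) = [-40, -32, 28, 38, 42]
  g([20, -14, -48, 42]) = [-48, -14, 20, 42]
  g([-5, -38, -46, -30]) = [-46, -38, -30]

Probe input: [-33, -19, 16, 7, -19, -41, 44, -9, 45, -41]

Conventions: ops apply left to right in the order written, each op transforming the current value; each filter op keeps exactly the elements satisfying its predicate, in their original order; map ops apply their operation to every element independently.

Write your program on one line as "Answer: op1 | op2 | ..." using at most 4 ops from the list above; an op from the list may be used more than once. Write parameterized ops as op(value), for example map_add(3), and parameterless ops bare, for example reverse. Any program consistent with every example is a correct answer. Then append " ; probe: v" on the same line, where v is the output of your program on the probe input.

filter_even | reverse | sort_asc ; probe: [16, 44]

Check, running the answer program on each example:
  [32, -19, 28, -1, 3, 5, 45] -> [32, 28] -> [28, 32] -> [28, 32]
  [28, 42, -40, 38, -23, -45, 29, -32, 39] -> [28, 42, -40, 38, -32] -> [-32, 38, -40, 42, 28] -> [-40, -32, 28, 38, 42]
  [20, -14, -48, 42] -> [20, -14, -48, 42] -> [42, -48, -14, 20] -> [-48, -14, 20, 42]
  [-5, -38, -46, -30] -> [-38, -46, -30] -> [-30, -46, -38] -> [-46, -38, -30]
  probe: [-33, -19, 16, 7, -19, -41, 44, -9, 45, -41] -> [16, 44] -> [44, 16] -> [16, 44]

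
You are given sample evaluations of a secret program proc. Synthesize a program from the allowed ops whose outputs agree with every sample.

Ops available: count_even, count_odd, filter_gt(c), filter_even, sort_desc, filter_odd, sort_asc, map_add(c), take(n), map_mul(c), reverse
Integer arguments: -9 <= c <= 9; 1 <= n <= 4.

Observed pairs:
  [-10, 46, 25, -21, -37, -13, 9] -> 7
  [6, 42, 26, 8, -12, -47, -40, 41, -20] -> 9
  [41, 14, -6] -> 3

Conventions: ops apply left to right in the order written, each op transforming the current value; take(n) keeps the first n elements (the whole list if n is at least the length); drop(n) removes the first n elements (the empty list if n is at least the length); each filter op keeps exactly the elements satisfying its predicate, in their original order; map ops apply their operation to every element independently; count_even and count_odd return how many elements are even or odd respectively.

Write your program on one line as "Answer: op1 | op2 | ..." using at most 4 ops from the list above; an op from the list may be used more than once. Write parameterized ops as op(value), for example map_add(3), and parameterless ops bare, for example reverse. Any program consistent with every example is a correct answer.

map_add(3) | reverse | map_mul(-4) | count_even

Check, running the answer program on each example:
  [-10, 46, 25, -21, -37, -13, 9] -> [-7, 49, 28, -18, -34, -10, 12] -> [12, -10, -34, -18, 28, 49, -7] -> [-48, 40, 136, 72, -112, -196, 28] -> 7
  [6, 42, 26, 8, -12, -47, -40, 41, -20] -> [9, 45, 29, 11, -9, -44, -37, 44, -17] -> [-17, 44, -37, -44, -9, 11, 29, 45, 9] -> [68, -176, 148, 176, 36, -44, -116, -180, -36] -> 9
  [41, 14, -6] -> [44, 17, -3] -> [-3, 17, 44] -> [12, -68, -176] -> 3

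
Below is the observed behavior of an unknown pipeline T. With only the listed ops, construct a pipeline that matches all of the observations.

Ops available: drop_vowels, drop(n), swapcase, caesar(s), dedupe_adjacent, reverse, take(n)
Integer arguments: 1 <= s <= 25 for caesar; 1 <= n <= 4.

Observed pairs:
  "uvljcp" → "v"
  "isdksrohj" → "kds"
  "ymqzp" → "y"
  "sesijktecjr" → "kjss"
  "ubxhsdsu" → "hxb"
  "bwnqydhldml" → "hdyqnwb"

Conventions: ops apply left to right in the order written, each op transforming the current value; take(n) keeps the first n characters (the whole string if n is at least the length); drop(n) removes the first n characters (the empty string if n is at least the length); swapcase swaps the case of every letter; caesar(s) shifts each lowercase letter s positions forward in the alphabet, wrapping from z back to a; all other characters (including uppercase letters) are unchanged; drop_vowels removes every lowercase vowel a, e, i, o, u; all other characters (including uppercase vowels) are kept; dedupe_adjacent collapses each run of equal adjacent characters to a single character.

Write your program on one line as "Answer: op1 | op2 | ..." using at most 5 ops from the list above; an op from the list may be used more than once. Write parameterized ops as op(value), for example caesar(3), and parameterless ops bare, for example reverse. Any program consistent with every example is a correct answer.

reverse | drop(1) | drop_vowels | drop(3)

Check, running the answer program on each example:
  "uvljcp" -> "pcjlvu" -> "cjlvu" -> "cjlv" -> "v"
  "isdksrohj" -> "jhorskdsi" -> "horskdsi" -> "hrskds" -> "kds"
  "ymqzp" -> "pzqmy" -> "zqmy" -> "zqmy" -> "y"
  "sesijktecjr" -> "rjcetkjises" -> "jcetkjises" -> "jctkjss" -> "kjss"
  "ubxhsdsu" -> "usdshxbu" -> "sdshxbu" -> "sdshxb" -> "hxb"
  "bwnqydhldml" -> "lmdlhdyqnwb" -> "mdlhdyqnwb" -> "mdlhdyqnwb" -> "hdyqnwb"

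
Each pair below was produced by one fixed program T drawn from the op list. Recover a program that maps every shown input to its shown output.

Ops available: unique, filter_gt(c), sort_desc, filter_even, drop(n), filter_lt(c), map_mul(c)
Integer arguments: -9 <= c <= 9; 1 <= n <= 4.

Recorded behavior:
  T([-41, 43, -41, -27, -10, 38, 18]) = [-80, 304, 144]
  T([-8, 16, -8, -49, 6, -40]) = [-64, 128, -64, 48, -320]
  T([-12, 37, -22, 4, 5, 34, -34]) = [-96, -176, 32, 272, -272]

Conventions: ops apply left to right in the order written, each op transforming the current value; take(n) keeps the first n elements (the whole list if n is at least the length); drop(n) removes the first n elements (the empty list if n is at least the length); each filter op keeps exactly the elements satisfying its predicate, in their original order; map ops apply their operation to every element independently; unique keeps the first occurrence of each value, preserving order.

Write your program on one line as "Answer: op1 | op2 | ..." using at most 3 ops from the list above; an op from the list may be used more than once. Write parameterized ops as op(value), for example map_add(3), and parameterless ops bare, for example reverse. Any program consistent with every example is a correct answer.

filter_even | map_mul(8)

Check, running the answer program on each example:
  [-41, 43, -41, -27, -10, 38, 18] -> [-10, 38, 18] -> [-80, 304, 144]
  [-8, 16, -8, -49, 6, -40] -> [-8, 16, -8, 6, -40] -> [-64, 128, -64, 48, -320]
  [-12, 37, -22, 4, 5, 34, -34] -> [-12, -22, 4, 34, -34] -> [-96, -176, 32, 272, -272]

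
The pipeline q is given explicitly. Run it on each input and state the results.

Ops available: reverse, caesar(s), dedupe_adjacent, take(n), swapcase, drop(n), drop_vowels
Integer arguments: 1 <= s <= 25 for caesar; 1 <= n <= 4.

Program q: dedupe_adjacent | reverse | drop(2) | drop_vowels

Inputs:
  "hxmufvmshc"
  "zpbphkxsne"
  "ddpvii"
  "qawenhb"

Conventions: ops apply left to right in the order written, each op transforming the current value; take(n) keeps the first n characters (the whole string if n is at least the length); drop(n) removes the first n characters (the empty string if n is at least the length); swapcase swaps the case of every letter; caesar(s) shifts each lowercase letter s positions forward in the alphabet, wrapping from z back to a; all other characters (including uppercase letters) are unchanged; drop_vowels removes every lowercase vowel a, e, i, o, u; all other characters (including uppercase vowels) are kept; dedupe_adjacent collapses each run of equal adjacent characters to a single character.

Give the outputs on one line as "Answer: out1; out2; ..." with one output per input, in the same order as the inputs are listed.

"smvfmxh"; "sxkhpbpz"; "pd"; "nwq"

Execution, op by op:
  "hxmufvmshc" -> "hxmufvmshc" -> "chsmvfumxh" -> "smvfumxh" -> "smvfmxh"
  "zpbphkxsne" -> "zpbphkxsne" -> "ensxkhpbpz" -> "sxkhpbpz" -> "sxkhpbpz"
  "ddpvii" -> "dpvi" -> "ivpd" -> "pd" -> "pd"
  "qawenhb" -> "qawenhb" -> "bhnewaq" -> "newaq" -> "nwq"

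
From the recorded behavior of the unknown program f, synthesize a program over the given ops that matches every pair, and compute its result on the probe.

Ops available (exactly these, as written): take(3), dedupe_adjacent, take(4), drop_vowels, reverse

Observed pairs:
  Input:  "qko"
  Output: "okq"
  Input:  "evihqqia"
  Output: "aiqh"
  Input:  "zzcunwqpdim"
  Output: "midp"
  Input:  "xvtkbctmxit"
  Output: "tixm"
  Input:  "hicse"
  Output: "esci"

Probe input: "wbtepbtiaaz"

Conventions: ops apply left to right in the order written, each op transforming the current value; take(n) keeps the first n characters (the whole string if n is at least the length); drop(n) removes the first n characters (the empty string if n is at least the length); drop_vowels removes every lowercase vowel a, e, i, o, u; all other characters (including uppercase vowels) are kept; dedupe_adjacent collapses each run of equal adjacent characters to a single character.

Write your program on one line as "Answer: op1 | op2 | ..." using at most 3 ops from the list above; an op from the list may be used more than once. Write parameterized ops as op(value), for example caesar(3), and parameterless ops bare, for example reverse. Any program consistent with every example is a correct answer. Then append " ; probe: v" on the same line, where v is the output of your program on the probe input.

dedupe_adjacent | reverse | take(4) ; probe: "zait"

Check, running the answer program on each example:
  "qko" -> "qko" -> "okq" -> "okq"
  "evihqqia" -> "evihqia" -> "aiqhive" -> "aiqh"
  "zzcunwqpdim" -> "zcunwqpdim" -> "midpqwnucz" -> "midp"
  "xvtkbctmxit" -> "xvtkbctmxit" -> "tixmtcbktvx" -> "tixm"
  "hicse" -> "hicse" -> "escih" -> "esci"
  probe: "wbtepbtiaaz" -> "wbtepbtiaz" -> "zaitbpetbw" -> "zait"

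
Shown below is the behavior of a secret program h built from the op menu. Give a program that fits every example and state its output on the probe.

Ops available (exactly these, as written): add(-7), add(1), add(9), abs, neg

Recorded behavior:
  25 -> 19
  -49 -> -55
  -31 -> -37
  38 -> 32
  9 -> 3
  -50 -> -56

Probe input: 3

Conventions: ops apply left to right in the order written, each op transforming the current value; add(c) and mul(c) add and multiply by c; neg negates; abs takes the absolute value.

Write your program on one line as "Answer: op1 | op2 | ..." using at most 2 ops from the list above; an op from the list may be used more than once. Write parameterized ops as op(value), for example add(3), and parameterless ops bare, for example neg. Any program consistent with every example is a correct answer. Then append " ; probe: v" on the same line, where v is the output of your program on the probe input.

add(1) | add(-7) ; probe: -3

Check, running the answer program on each example:
  25 -> 26 -> 19
  -49 -> -48 -> -55
  -31 -> -30 -> -37
  38 -> 39 -> 32
  9 -> 10 -> 3
  -50 -> -49 -> -56
  probe: 3 -> 4 -> -3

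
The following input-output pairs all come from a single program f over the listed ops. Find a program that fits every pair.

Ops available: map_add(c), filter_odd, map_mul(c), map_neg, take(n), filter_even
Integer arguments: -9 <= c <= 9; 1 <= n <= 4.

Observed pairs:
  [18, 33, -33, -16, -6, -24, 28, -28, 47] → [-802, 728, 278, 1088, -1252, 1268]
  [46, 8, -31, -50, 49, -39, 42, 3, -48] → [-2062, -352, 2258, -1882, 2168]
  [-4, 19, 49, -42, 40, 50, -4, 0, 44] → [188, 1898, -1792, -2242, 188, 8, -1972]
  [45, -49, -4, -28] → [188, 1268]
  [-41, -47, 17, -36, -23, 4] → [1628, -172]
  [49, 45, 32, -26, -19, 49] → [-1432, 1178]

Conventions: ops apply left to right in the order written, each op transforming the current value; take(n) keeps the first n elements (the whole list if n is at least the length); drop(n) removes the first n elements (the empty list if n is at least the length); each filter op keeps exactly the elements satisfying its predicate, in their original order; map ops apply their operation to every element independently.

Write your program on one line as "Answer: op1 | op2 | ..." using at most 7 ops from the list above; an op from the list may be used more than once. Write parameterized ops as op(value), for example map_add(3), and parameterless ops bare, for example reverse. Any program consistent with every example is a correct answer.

map_neg | filter_even | map_mul(5) | map_mul(-9) | map_add(-8) | map_mul(-1)

Check, running the answer program on each example:
  [18, 33, -33, -16, -6, -24, 28, -28, 47] -> [-18, -33, 33, 16, 6, 24, -28, 28, -47] -> [-18, 16, 6, 24, -28, 28] -> [-90, 80, 30, 120, -140, 140] -> [810, -720, -270, -1080, 1260, -1260] -> [802, -728, -278, -1088, 1252, -1268] -> [-802, 728, 278, 1088, -1252, 1268]
  [46, 8, -31, -50, 49, -39, 42, 3, -48] -> [-46, -8, 31, 50, -49, 39, -42, -3, 48] -> [-46, -8, 50, -42, 48] -> [-230, -40, 250, -210, 240] -> [2070, 360, -2250, 1890, -2160] -> [2062, 352, -2258, 1882, -2168] -> [-2062, -352, 2258, -1882, 2168]
  [-4, 19, 49, -42, 40, 50, -4, 0, 44] -> [4, -19, -49, 42, -40, -50, 4, 0, -44] -> [4, 42, -40, -50, 4, 0, -44] -> [20, 210, -200, -250, 20, 0, -220] -> [-180, -1890, 1800, 2250, -180, 0, 1980] -> [-188, -1898, 1792, 2242, -188, -8, 1972] -> [188, 1898, -1792, -2242, 188, 8, -1972]
  [45, -49, -4, -28] -> [-45, 49, 4, 28] -> [4, 28] -> [20, 140] -> [-180, -1260] -> [-188, -1268] -> [188, 1268]
  [-41, -47, 17, -36, -23, 4] -> [41, 47, -17, 36, 23, -4] -> [36, -4] -> [180, -20] -> [-1620, 180] -> [-1628, 172] -> [1628, -172]
  [49, 45, 32, -26, -19, 49] -> [-49, -45, -32, 26, 19, -49] -> [-32, 26] -> [-160, 130] -> [1440, -1170] -> [1432, -1178] -> [-1432, 1178]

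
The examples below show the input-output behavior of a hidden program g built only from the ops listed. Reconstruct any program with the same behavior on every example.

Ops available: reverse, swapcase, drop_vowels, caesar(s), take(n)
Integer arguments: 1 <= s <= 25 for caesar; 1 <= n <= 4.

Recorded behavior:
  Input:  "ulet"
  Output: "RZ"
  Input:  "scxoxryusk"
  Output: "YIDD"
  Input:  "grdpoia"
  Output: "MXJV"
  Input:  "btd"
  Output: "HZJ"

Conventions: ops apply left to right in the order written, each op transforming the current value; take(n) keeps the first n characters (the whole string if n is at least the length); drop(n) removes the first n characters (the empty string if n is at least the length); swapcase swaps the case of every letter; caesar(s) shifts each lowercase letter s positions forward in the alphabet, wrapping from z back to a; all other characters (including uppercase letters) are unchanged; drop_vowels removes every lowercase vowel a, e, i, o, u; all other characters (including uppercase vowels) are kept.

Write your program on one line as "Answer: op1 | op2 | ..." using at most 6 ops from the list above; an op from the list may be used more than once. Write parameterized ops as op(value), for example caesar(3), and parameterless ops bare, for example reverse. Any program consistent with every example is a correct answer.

drop_vowels | caesar(2) | caesar(16) | caesar(14) | take(4) | swapcase

Check, running the answer program on each example:
  "ulet" -> "lt" -> "nv" -> "dl" -> "rz" -> "rz" -> "RZ"
  "scxoxryusk" -> "scxxrysk" -> "uezztaum" -> "kuppjqkc" -> "yiddxeyq" -> "yidd" -> "YIDD"
  "grdpoia" -> "grdp" -> "itfr" -> "yjvh" -> "mxjv" -> "mxjv" -> "MXJV"
  "btd" -> "btd" -> "dvf" -> "tlv" -> "hzj" -> "hzj" -> "HZJ"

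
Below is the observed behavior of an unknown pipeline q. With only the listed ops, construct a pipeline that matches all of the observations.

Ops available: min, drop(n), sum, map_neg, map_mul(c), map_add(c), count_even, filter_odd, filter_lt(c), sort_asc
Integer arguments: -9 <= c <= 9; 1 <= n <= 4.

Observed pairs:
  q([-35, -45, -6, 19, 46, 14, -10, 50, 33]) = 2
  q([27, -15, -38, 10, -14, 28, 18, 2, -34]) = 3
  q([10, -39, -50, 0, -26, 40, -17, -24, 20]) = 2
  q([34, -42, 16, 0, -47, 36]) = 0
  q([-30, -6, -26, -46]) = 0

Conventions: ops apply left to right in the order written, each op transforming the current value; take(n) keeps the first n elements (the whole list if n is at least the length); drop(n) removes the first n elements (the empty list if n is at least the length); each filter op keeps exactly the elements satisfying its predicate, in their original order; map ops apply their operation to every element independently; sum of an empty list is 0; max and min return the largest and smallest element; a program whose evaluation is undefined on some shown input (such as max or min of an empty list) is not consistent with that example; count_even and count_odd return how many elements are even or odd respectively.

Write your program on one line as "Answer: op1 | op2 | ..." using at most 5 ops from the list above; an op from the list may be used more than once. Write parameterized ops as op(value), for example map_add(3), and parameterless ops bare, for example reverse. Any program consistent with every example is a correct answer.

drop(4) | drop(2) | sort_asc | count_even

Check, running the answer program on each example:
  [-35, -45, -6, 19, 46, 14, -10, 50, 33] -> [46, 14, -10, 50, 33] -> [-10, 50, 33] -> [-10, 33, 50] -> 2
  [27, -15, -38, 10, -14, 28, 18, 2, -34] -> [-14, 28, 18, 2, -34] -> [18, 2, -34] -> [-34, 2, 18] -> 3
  [10, -39, -50, 0, -26, 40, -17, -24, 20] -> [-26, 40, -17, -24, 20] -> [-17, -24, 20] -> [-24, -17, 20] -> 2
  [34, -42, 16, 0, -47, 36] -> [-47, 36] -> [] -> [] -> 0
  [-30, -6, -26, -46] -> [] -> [] -> [] -> 0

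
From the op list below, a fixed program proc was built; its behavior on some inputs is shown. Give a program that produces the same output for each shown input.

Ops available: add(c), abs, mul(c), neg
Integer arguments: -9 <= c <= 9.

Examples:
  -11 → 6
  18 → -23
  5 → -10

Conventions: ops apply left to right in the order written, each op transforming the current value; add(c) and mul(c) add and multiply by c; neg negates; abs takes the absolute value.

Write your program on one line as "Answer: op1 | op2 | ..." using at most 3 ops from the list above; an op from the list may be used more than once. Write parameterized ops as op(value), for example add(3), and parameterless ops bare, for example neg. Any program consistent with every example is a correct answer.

neg | add(-6) | add(1)

Check, running the answer program on each example:
  -11 -> 11 -> 5 -> 6
  18 -> -18 -> -24 -> -23
  5 -> -5 -> -11 -> -10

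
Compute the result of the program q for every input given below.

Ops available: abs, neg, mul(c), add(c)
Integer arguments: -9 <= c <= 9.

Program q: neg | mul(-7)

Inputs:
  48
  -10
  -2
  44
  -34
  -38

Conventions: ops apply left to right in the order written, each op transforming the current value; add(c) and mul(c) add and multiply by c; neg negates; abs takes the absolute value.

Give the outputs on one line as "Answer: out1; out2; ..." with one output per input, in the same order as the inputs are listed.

Execution, op by op:
  48 -> -48 -> 336
  -10 -> 10 -> -70
  -2 -> 2 -> -14
  44 -> -44 -> 308
  -34 -> 34 -> -238
  -38 -> 38 -> -266

336; -70; -14; 308; -238; -266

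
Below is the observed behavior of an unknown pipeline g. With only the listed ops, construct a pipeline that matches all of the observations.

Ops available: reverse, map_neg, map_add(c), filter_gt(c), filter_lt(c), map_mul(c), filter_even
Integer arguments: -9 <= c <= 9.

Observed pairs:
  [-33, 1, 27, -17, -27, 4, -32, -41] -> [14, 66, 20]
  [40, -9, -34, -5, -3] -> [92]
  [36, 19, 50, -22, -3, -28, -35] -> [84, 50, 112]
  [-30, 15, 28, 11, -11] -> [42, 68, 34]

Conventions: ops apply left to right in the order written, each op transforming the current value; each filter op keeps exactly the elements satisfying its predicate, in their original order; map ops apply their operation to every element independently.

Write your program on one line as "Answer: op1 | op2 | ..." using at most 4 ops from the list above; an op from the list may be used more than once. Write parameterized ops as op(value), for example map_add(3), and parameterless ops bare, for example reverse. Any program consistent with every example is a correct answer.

map_add(2) | filter_gt(-1) | map_add(4) | map_mul(2)

Check, running the answer program on each example:
  [-33, 1, 27, -17, -27, 4, -32, -41] -> [-31, 3, 29, -15, -25, 6, -30, -39] -> [3, 29, 6] -> [7, 33, 10] -> [14, 66, 20]
  [40, -9, -34, -5, -3] -> [42, -7, -32, -3, -1] -> [42] -> [46] -> [92]
  [36, 19, 50, -22, -3, -28, -35] -> [38, 21, 52, -20, -1, -26, -33] -> [38, 21, 52] -> [42, 25, 56] -> [84, 50, 112]
  [-30, 15, 28, 11, -11] -> [-28, 17, 30, 13, -9] -> [17, 30, 13] -> [21, 34, 17] -> [42, 68, 34]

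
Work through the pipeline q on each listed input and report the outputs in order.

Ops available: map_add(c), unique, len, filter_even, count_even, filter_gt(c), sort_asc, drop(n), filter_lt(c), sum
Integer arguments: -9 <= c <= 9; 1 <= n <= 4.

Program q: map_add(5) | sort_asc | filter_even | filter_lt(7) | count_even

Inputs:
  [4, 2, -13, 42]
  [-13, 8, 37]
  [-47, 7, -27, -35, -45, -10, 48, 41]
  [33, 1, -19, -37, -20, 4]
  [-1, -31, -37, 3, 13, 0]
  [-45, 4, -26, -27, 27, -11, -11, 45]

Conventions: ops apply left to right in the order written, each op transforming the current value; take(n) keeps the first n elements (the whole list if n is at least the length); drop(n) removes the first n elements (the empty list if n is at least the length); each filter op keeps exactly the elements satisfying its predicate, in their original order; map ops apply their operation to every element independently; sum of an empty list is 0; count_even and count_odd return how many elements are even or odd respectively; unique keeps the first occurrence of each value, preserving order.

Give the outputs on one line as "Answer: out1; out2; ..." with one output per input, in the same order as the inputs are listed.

Execution, op by op:
  [4, 2, -13, 42] -> [9, 7, -8, 47] -> [-8, 7, 9, 47] -> [-8] -> [-8] -> 1
  [-13, 8, 37] -> [-8, 13, 42] -> [-8, 13, 42] -> [-8, 42] -> [-8] -> 1
  [-47, 7, -27, -35, -45, -10, 48, 41] -> [-42, 12, -22, -30, -40, -5, 53, 46] -> [-42, -40, -30, -22, -5, 12, 46, 53] -> [-42, -40, -30, -22, 12, 46] -> [-42, -40, -30, -22] -> 4
  [33, 1, -19, -37, -20, 4] -> [38, 6, -14, -32, -15, 9] -> [-32, -15, -14, 6, 9, 38] -> [-32, -14, 6, 38] -> [-32, -14, 6] -> 3
  [-1, -31, -37, 3, 13, 0] -> [4, -26, -32, 8, 18, 5] -> [-32, -26, 4, 5, 8, 18] -> [-32, -26, 4, 8, 18] -> [-32, -26, 4] -> 3
  [-45, 4, -26, -27, 27, -11, -11, 45] -> [-40, 9, -21, -22, 32, -6, -6, 50] -> [-40, -22, -21, -6, -6, 9, 32, 50] -> [-40, -22, -6, -6, 32, 50] -> [-40, -22, -6, -6] -> 4

1; 1; 4; 3; 3; 4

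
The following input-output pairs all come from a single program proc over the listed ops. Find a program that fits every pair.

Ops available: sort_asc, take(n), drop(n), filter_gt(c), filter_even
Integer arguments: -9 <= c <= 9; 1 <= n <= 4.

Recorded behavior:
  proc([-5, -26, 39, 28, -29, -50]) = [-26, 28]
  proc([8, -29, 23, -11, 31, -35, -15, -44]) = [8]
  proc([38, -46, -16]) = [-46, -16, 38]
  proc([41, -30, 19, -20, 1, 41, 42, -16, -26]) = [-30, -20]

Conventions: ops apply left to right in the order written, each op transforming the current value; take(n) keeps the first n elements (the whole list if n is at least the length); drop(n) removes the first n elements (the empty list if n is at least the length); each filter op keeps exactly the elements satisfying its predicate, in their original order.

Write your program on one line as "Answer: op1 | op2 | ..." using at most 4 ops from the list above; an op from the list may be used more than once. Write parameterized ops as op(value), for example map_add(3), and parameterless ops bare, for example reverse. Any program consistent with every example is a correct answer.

take(4) | sort_asc | filter_even

Check, running the answer program on each example:
  [-5, -26, 39, 28, -29, -50] -> [-5, -26, 39, 28] -> [-26, -5, 28, 39] -> [-26, 28]
  [8, -29, 23, -11, 31, -35, -15, -44] -> [8, -29, 23, -11] -> [-29, -11, 8, 23] -> [8]
  [38, -46, -16] -> [38, -46, -16] -> [-46, -16, 38] -> [-46, -16, 38]
  [41, -30, 19, -20, 1, 41, 42, -16, -26] -> [41, -30, 19, -20] -> [-30, -20, 19, 41] -> [-30, -20]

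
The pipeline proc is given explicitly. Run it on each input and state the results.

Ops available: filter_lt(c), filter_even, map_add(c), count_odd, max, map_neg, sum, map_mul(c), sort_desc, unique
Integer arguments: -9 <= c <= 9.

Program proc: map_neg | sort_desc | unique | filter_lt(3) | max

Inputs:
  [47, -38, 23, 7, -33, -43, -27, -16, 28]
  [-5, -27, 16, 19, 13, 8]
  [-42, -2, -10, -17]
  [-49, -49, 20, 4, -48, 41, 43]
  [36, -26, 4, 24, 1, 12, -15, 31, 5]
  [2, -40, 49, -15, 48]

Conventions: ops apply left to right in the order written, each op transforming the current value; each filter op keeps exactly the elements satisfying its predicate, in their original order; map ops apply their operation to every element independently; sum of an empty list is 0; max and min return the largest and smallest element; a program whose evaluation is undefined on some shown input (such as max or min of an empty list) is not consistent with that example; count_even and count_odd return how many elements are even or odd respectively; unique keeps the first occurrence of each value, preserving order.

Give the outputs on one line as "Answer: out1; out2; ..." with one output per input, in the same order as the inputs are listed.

-7; -8; 2; -4; -1; -2

Execution, op by op:
  [47, -38, 23, 7, -33, -43, -27, -16, 28] -> [-47, 38, -23, -7, 33, 43, 27, 16, -28] -> [43, 38, 33, 27, 16, -7, -23, -28, -47] -> [43, 38, 33, 27, 16, -7, -23, -28, -47] -> [-7, -23, -28, -47] -> -7
  [-5, -27, 16, 19, 13, 8] -> [5, 27, -16, -19, -13, -8] -> [27, 5, -8, -13, -16, -19] -> [27, 5, -8, -13, -16, -19] -> [-8, -13, -16, -19] -> -8
  [-42, -2, -10, -17] -> [42, 2, 10, 17] -> [42, 17, 10, 2] -> [42, 17, 10, 2] -> [2] -> 2
  [-49, -49, 20, 4, -48, 41, 43] -> [49, 49, -20, -4, 48, -41, -43] -> [49, 49, 48, -4, -20, -41, -43] -> [49, 48, -4, -20, -41, -43] -> [-4, -20, -41, -43] -> -4
  [36, -26, 4, 24, 1, 12, -15, 31, 5] -> [-36, 26, -4, -24, -1, -12, 15, -31, -5] -> [26, 15, -1, -4, -5, -12, -24, -31, -36] -> [26, 15, -1, -4, -5, -12, -24, -31, -36] -> [-1, -4, -5, -12, -24, -31, -36] -> -1
  [2, -40, 49, -15, 48] -> [-2, 40, -49, 15, -48] -> [40, 15, -2, -48, -49] -> [40, 15, -2, -48, -49] -> [-2, -48, -49] -> -2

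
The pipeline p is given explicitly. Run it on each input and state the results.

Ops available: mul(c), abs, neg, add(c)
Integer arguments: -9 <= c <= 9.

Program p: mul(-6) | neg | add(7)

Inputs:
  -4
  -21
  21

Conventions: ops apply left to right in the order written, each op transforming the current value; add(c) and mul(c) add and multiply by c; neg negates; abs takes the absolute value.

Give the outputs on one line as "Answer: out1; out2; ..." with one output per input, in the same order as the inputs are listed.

Execution, op by op:
  -4 -> 24 -> -24 -> -17
  -21 -> 126 -> -126 -> -119
  21 -> -126 -> 126 -> 133

-17; -119; 133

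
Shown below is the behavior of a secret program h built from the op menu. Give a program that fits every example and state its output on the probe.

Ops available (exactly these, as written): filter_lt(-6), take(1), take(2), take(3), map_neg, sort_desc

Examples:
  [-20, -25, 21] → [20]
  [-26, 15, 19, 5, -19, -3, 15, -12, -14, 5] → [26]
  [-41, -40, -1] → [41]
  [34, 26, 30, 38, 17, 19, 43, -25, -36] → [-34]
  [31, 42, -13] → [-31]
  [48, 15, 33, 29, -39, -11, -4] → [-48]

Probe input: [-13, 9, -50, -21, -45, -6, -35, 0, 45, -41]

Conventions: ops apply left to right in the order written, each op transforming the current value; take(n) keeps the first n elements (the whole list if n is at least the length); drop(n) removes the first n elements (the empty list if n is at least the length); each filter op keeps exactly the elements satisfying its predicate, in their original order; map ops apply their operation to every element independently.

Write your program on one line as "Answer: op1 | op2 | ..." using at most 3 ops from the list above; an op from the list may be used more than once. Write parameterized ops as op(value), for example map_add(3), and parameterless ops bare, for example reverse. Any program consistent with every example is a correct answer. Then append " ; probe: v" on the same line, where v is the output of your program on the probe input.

take(1) | map_neg ; probe: [13]

Check, running the answer program on each example:
  [-20, -25, 21] -> [-20] -> [20]
  [-26, 15, 19, 5, -19, -3, 15, -12, -14, 5] -> [-26] -> [26]
  [-41, -40, -1] -> [-41] -> [41]
  [34, 26, 30, 38, 17, 19, 43, -25, -36] -> [34] -> [-34]
  [31, 42, -13] -> [31] -> [-31]
  [48, 15, 33, 29, -39, -11, -4] -> [48] -> [-48]
  probe: [-13, 9, -50, -21, -45, -6, -35, 0, 45, -41] -> [-13] -> [13]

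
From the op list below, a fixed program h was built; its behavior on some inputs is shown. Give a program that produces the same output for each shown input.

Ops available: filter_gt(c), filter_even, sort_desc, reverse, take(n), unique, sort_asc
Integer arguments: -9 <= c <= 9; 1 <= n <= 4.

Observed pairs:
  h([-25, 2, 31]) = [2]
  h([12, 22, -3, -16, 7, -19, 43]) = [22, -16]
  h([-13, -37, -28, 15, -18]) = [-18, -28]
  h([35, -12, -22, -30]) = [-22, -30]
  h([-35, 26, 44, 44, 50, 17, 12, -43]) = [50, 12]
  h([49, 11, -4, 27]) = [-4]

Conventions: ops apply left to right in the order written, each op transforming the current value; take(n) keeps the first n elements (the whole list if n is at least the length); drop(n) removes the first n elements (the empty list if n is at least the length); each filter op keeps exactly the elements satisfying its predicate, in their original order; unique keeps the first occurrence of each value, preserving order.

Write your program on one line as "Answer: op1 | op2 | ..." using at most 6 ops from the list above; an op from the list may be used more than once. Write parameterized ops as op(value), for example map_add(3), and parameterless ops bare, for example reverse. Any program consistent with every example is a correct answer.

reverse | unique | filter_even | take(2) | sort_desc

Check, running the answer program on each example:
  [-25, 2, 31] -> [31, 2, -25] -> [31, 2, -25] -> [2] -> [2] -> [2]
  [12, 22, -3, -16, 7, -19, 43] -> [43, -19, 7, -16, -3, 22, 12] -> [43, -19, 7, -16, -3, 22, 12] -> [-16, 22, 12] -> [-16, 22] -> [22, -16]
  [-13, -37, -28, 15, -18] -> [-18, 15, -28, -37, -13] -> [-18, 15, -28, -37, -13] -> [-18, -28] -> [-18, -28] -> [-18, -28]
  [35, -12, -22, -30] -> [-30, -22, -12, 35] -> [-30, -22, -12, 35] -> [-30, -22, -12] -> [-30, -22] -> [-22, -30]
  [-35, 26, 44, 44, 50, 17, 12, -43] -> [-43, 12, 17, 50, 44, 44, 26, -35] -> [-43, 12, 17, 50, 44, 26, -35] -> [12, 50, 44, 26] -> [12, 50] -> [50, 12]
  [49, 11, -4, 27] -> [27, -4, 11, 49] -> [27, -4, 11, 49] -> [-4] -> [-4] -> [-4]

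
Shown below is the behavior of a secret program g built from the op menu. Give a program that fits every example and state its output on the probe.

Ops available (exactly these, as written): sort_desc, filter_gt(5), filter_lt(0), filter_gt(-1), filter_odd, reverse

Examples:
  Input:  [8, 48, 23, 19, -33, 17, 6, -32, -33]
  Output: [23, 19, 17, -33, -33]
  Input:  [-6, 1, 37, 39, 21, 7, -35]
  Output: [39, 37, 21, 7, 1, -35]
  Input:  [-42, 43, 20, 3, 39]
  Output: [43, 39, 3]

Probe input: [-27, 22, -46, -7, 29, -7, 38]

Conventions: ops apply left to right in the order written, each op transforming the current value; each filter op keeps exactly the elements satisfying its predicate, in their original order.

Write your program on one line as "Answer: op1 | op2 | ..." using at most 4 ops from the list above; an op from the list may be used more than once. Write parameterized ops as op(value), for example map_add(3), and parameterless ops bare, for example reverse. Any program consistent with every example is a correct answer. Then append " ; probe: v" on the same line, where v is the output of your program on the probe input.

reverse | sort_desc | filter_odd ; probe: [29, -7, -7, -27]

Check, running the answer program on each example:
  [8, 48, 23, 19, -33, 17, 6, -32, -33] -> [-33, -32, 6, 17, -33, 19, 23, 48, 8] -> [48, 23, 19, 17, 8, 6, -32, -33, -33] -> [23, 19, 17, -33, -33]
  [-6, 1, 37, 39, 21, 7, -35] -> [-35, 7, 21, 39, 37, 1, -6] -> [39, 37, 21, 7, 1, -6, -35] -> [39, 37, 21, 7, 1, -35]
  [-42, 43, 20, 3, 39] -> [39, 3, 20, 43, -42] -> [43, 39, 20, 3, -42] -> [43, 39, 3]
  probe: [-27, 22, -46, -7, 29, -7, 38] -> [38, -7, 29, -7, -46, 22, -27] -> [38, 29, 22, -7, -7, -27, -46] -> [29, -7, -7, -27]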